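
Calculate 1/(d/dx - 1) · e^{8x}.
\frac{e^{8 x}}{7}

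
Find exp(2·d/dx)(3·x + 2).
3 x + 8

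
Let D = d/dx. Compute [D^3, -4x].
-12D^{2}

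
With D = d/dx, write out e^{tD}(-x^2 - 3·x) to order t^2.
- t^{2} - t \left(2 x + 3\right) - x^{2} - 3 x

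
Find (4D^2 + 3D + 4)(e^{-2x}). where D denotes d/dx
14 e^{- 2 x}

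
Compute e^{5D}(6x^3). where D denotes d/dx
6 x^{3} + 90 x^{2} + 450 x + 750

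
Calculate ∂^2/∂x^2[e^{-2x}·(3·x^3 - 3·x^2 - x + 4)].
2 \left(6 x^{3} - 24 x^{2} + 19 x + 7\right) e^{- 2 x}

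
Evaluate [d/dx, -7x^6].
- 42 x^{5}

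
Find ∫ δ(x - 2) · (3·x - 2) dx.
4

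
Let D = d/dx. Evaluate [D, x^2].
2 x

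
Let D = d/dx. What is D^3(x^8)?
336 x^{5}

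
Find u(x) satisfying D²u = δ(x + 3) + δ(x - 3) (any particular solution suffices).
\frac{|x + 3|}{2} + \frac{|x - 3|}{2}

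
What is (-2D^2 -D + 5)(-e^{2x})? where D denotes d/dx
5 e^{2 x}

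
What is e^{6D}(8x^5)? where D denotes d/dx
8 x^{5} + 240 x^{4} + 2880 x^{3} + 17280 x^{2} + 51840 x + 62208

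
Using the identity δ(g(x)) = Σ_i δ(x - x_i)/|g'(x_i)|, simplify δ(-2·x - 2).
\frac{\delta(x + 1)}{2}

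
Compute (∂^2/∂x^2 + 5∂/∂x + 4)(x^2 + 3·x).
4 x^{2} + 22 x + 17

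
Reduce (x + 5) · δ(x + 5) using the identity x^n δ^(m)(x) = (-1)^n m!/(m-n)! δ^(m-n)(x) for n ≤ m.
0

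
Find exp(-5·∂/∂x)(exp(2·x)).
e^{2 x - 10}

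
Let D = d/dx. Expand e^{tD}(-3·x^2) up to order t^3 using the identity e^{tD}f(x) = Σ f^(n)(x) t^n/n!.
- 3 t^{2} - 6 t x - 3 x^{2}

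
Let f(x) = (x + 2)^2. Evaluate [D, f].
2 x + 4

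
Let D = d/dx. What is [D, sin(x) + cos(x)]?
- \sin{\left(x \right)} + \cos{\left(x \right)}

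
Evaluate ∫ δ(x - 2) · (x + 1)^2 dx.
9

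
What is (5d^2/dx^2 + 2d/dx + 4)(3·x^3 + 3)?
12 x^{3} + 18 x^{2} + 90 x + 12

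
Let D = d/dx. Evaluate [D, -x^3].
- 3 x^{2}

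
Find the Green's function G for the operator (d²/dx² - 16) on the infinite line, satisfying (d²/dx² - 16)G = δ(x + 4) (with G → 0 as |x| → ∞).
-\frac{e^{-4|x + 4|}}{8}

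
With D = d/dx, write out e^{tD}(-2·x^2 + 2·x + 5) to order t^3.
- 2 t^{2} - 2 t \left(2 x - 1\right) - 2 x^{2} + 2 x + 5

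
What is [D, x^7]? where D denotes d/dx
7 x^{6}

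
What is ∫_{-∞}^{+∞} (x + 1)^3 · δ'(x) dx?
-3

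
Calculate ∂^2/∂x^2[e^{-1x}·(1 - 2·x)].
\left(5 - 2 x\right) e^{- x}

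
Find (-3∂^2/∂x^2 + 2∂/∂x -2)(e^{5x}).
- 67 e^{5 x}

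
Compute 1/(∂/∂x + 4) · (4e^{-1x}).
\frac{4 e^{- x}}{3}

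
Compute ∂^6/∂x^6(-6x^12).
- 3991680 x^{6}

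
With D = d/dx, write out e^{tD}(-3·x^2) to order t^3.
- 3 t^{2} - 6 t x - 3 x^{2}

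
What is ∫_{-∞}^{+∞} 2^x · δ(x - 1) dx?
2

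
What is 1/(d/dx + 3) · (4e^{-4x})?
- 4 e^{- 4 x}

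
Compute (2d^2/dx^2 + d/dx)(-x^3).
3 x \left(- x - 4\right)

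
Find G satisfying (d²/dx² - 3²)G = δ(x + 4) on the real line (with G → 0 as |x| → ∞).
-\frac{e^{-3|x + 4|}}{6}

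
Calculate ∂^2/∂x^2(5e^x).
5 e^{x}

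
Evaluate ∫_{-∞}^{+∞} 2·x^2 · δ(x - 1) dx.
2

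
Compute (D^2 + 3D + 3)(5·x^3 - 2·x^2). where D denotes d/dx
15 x^{3} + 39 x^{2} + 18 x - 4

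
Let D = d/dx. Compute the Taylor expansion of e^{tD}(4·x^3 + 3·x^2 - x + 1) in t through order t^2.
t^{2} \left(12 x + 3\right) + t \left(12 x^{2} + 6 x - 1\right) + 4 x^{3} + 3 x^{2} - x + 1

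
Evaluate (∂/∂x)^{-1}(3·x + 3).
\frac{3 x^{2}}{2} + 3 x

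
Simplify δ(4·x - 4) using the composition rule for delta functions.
\frac{\delta(x - 1)}{4}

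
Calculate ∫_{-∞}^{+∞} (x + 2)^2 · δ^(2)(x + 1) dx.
2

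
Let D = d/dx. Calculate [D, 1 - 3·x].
-3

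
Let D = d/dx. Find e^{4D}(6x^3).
6 x^{3} + 72 x^{2} + 288 x + 384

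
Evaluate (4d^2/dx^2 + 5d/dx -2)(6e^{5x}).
738 e^{5 x}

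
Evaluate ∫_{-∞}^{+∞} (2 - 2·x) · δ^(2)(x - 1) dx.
0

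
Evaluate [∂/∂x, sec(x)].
\tan{\left(x \right)} \sec{\left(x \right)}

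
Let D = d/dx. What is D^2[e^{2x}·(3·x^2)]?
\left(12 x^{2} + 24 x + 6\right) e^{2 x}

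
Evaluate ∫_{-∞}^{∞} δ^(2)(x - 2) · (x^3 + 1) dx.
12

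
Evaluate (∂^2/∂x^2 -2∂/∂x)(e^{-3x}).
15 e^{- 3 x}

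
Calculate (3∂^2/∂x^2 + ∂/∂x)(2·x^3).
6 x \left(x + 6\right)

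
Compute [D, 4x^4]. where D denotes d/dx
16 x^{3}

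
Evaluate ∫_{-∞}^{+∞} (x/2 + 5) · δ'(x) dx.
- \frac{1}{2}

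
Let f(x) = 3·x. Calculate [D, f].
3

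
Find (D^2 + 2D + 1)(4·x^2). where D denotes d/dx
4 x^{2} + 16 x + 8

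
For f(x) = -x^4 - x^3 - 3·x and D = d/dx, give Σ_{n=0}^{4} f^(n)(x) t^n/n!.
- t^{4} - t^{3} \left(4 x + 1\right) - 3 t^{2} x \left(2 x + 1\right) - t \left(4 x^{3} + 3 x^{2} + 3\right) - x^{4} - x^{3} - 3 x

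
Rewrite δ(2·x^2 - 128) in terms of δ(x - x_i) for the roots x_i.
\frac{\delta(x - 8) + \delta(x + 8)}{32}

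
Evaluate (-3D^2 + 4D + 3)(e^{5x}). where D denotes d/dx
- 52 e^{5 x}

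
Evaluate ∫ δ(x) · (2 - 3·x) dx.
2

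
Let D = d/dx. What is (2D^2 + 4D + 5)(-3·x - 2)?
- 15 x - 22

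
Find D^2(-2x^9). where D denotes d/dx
- 144 x^{7}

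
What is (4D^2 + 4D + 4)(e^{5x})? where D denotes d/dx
124 e^{5 x}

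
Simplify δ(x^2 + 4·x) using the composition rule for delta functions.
\frac{\delta(x + 4) + \delta(x)}{4}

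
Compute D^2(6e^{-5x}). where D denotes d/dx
150 e^{- 5 x}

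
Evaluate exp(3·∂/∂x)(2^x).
2^{x + 3}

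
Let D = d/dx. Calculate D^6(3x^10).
453600 x^{4}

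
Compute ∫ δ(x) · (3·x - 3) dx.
-3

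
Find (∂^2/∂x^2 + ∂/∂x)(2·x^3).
6 x \left(x + 2\right)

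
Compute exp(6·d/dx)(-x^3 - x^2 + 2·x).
- x^{3} - 19 x^{2} - 118 x - 240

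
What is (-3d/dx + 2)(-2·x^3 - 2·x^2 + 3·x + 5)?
- 4 x^{3} + 14 x^{2} + 18 x + 1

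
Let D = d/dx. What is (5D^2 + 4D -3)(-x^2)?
3 x^{2} - 8 x - 10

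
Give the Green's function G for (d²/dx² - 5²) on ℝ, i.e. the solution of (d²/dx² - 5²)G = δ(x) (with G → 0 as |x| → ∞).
-\frac{e^{-5|x|}}{10}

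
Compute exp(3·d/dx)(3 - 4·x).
- 4 x - 9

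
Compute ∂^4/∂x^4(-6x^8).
- 10080 x^{4}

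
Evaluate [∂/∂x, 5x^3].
15 x^{2}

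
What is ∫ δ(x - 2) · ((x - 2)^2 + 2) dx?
2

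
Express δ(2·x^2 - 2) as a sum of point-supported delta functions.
\frac{\delta(x - 1) + \delta(x + 1)}{4}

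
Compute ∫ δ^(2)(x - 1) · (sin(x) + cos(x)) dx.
- \sin{\left(1 \right)} - \cos{\left(1 \right)}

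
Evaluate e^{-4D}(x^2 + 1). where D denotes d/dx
x^{2} - 8 x + 17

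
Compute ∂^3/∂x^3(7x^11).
6930 x^{8}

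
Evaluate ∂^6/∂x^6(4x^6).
2880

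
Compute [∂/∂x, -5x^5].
- 25 x^{4}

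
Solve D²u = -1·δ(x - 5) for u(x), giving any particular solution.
-\frac{|x - 5|}{2}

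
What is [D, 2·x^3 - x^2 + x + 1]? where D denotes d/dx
6 x^{2} - 2 x + 1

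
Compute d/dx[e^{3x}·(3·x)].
\left(9 x + 3\right) e^{3 x}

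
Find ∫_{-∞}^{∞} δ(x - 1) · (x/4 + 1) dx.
\frac{5}{4}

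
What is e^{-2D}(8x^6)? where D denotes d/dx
8 x^{6} - 96 x^{5} + 480 x^{4} - 1280 x^{3} + 1920 x^{2} - 1536 x + 512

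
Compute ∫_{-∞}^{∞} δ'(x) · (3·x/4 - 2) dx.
- \frac{3}{4}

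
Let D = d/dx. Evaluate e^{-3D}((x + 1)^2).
x^{2} - 4 x + 4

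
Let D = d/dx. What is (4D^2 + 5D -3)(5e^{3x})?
240 e^{3 x}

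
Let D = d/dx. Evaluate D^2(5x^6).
150 x^{4}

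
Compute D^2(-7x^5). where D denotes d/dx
- 140 x^{3}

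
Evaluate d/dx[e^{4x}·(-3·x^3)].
x^{2} \left(- 12 x - 9\right) e^{4 x}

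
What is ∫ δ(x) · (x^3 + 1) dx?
1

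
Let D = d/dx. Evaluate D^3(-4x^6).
- 480 x^{3}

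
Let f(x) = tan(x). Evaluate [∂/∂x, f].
\frac{1}{\cos^{2}{\left(x \right)}}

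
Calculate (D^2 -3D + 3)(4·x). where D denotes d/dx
12 x - 12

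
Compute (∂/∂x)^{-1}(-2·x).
- x^{2}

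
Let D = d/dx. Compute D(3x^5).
15 x^{4}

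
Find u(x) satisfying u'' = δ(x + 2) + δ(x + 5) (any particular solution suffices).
\frac{|x + 2|}{2} + \frac{|x + 5|}{2}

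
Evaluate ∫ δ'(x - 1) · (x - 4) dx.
-1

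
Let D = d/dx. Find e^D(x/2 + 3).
\frac{x}{2} + \frac{7}{2}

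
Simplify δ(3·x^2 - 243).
\frac{\delta(x - 9) + \delta(x + 9)}{54}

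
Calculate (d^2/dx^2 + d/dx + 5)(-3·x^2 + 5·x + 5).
- 15 x^{2} + 19 x + 24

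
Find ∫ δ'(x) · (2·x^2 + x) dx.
-1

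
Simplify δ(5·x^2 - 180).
\frac{\delta(x - 6) + \delta(x + 6)}{60}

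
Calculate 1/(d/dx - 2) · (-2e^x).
2 e^{x}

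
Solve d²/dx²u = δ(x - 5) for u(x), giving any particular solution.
\frac{|x - 5|}{2}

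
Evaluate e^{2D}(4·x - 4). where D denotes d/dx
4 x + 4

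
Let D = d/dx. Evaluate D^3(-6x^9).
- 3024 x^{6}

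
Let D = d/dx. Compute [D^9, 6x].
54D^{8}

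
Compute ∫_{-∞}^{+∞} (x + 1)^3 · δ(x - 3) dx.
64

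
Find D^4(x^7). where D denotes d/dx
840 x^{3}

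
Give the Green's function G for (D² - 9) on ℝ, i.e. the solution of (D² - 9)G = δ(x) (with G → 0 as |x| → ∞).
-\frac{e^{-3|x|}}{6}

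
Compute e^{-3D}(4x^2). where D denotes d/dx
4 x^{2} - 24 x + 36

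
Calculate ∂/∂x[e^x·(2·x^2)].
2 x \left(x + 2\right) e^{x}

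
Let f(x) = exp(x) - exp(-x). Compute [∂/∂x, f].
2 \cosh{\left(x \right)}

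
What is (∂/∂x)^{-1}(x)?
\frac{x^{2}}{2}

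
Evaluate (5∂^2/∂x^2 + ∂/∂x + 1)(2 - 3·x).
- 3 x - 1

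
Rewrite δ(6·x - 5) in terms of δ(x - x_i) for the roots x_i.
\frac{\delta(x - 5/6)}{6}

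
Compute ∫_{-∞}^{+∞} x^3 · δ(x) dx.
0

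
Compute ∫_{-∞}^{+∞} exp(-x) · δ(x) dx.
1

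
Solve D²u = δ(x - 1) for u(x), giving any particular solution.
\frac{|x - 1|}{2}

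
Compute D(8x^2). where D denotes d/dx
16 x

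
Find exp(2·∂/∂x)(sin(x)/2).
\frac{\sin{\left(x + 2 \right)}}{2}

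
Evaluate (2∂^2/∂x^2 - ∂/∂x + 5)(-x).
1 - 5 x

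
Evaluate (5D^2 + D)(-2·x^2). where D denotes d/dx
- 4 x - 20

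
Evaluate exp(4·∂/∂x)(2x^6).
2 x^{6} + 48 x^{5} + 480 x^{4} + 2560 x^{3} + 7680 x^{2} + 12288 x + 8192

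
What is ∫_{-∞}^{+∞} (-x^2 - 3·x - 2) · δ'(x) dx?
3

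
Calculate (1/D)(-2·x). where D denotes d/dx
- x^{2}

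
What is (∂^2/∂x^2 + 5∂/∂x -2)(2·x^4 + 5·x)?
- 4 x^{4} + 40 x^{3} + 24 x^{2} - 10 x + 25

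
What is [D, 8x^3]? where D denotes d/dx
24 x^{2}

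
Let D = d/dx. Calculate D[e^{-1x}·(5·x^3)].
5 x^{2} \left(3 - x\right) e^{- x}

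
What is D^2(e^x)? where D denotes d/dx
e^{x}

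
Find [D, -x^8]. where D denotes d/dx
- 8 x^{7}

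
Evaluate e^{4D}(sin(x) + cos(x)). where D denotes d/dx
\sqrt{2} \sin{\left(x + \frac{\pi}{4} + 4 \right)}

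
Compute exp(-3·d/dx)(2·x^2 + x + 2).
2 x^{2} - 11 x + 17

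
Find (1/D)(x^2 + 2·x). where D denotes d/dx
\frac{x^{3}}{3} + x^{2}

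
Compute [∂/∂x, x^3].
3 x^{2}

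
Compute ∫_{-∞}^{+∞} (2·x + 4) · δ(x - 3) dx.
10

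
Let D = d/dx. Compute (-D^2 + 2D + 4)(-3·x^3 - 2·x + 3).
- 12 x^{3} - 18 x^{2} + 10 x + 8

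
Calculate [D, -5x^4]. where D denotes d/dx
- 20 x^{3}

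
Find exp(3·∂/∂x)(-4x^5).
- 4 x^{5} - 60 x^{4} - 360 x^{3} - 1080 x^{2} - 1620 x - 972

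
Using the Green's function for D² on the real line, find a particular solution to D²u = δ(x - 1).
\frac{|x - 1|}{2}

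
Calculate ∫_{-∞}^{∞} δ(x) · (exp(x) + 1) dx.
2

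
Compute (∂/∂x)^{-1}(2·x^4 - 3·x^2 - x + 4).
\frac{2 x^{5}}{5} - x^{3} - \frac{x^{2}}{2} + 4 x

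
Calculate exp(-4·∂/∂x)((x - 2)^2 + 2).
x^{2} - 12 x + 38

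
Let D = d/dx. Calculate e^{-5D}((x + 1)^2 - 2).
x^{2} - 8 x + 14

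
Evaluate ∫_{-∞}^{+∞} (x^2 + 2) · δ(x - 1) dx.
3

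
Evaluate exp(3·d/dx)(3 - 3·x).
- 3 x - 6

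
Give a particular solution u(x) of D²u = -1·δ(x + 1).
-\frac{|x + 1|}{2}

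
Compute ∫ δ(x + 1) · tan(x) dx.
- \tan{\left(1 \right)}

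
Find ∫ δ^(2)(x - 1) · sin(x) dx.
- \sin{\left(1 \right)}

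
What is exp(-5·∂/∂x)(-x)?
5 - x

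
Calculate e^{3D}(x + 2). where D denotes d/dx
x + 5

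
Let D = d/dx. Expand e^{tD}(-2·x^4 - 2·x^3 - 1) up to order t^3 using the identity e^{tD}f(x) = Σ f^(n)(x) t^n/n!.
- 2 t^{3} \left(4 x + 1\right) - 6 t^{2} x \left(2 x + 1\right) - 2 t x^{2} \left(4 x + 3\right) - 2 x^{4} - 2 x^{3} - 1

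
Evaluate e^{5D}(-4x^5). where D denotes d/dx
- 4 x^{5} - 100 x^{4} - 1000 x^{3} - 5000 x^{2} - 12500 x - 12500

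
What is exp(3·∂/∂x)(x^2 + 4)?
x^{2} + 6 x + 13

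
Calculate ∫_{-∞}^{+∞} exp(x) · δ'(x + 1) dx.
- \frac{1}{e}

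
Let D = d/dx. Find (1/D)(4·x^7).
\frac{x^{8}}{2}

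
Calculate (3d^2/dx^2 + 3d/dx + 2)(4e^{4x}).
248 e^{4 x}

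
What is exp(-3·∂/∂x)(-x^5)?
- x^{5} + 15 x^{4} - 90 x^{3} + 270 x^{2} - 405 x + 243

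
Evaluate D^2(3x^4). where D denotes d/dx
36 x^{2}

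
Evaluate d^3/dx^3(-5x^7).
- 1050 x^{4}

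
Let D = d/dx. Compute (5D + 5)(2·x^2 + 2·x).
10 x^{2} + 30 x + 10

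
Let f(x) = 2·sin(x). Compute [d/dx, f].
2 \cos{\left(x \right)}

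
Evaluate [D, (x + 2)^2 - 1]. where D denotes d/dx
2 x + 4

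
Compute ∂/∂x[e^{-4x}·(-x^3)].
x^{2} \left(4 x - 3\right) e^{- 4 x}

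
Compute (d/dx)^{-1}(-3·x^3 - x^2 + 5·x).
- \frac{3 x^{4}}{4} - \frac{x^{3}}{3} + \frac{5 x^{2}}{2}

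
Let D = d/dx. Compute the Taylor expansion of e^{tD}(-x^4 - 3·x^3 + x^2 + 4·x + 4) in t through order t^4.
- t^{4} - t^{3} \left(4 x + 3\right) - t^{2} \left(6 x^{2} + 9 x - 1\right) - t \left(4 x^{3} + 9 x^{2} - 2 x - 4\right) - x^{4} - 3 x^{3} + x^{2} + 4 x + 4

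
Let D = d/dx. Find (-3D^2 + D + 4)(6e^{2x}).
- 36 e^{2 x}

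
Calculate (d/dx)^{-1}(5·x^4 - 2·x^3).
x^{5} - \frac{x^{4}}{2}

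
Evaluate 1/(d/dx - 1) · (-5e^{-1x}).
\frac{5 e^{- x}}{2}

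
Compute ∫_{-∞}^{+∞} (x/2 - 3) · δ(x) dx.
-3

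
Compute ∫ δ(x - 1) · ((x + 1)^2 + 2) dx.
6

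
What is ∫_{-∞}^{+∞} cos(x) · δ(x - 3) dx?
\cos{\left(3 \right)}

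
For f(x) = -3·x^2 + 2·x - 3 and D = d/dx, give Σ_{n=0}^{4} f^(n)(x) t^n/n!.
- 3 t^{2} - 2 t \left(3 x - 1\right) - 3 x^{2} + 2 x - 3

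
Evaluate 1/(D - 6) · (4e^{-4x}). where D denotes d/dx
- \frac{2 e^{- 4 x}}{5}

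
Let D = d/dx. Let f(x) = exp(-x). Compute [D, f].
- e^{- x}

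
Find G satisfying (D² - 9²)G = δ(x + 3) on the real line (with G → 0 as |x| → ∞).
-\frac{e^{-9|x + 3|}}{18}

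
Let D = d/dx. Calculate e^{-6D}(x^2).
x^{2} - 12 x + 36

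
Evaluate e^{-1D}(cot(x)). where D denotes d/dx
\cot{\left(x - 1 \right)}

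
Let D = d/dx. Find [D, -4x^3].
- 12 x^{2}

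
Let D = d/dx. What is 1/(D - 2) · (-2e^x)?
2 e^{x}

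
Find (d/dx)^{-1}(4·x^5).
\frac{2 x^{6}}{3}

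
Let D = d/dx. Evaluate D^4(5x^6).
1800 x^{2}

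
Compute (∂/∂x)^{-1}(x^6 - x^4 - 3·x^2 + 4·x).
\frac{x^{7}}{7} - \frac{x^{5}}{5} - x^{3} + 2 x^{2}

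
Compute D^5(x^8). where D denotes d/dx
6720 x^{3}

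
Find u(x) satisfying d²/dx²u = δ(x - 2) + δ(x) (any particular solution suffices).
\frac{|x - 2|}{2} + \frac{|x|}{2}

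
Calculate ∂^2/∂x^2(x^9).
72 x^{7}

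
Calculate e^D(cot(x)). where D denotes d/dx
\cot{\left(x + 1 \right)}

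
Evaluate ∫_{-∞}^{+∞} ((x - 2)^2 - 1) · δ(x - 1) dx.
0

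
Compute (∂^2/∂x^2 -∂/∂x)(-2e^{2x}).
- 4 e^{2 x}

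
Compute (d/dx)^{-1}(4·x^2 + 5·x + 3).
\frac{4 x^{3}}{3} + \frac{5 x^{2}}{2} + 3 x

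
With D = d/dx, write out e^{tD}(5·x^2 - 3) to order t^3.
5 t^{2} + 10 t x + 5 x^{2} - 3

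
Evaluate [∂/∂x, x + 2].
1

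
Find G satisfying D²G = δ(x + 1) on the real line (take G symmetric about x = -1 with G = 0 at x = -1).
\frac{|x + 1|}{2}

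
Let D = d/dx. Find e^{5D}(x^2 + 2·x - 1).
x^{2} + 12 x + 34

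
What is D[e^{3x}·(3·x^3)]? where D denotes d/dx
9 x^{2} \left(x + 1\right) e^{3 x}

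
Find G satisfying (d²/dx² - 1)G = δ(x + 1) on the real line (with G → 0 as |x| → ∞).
-\frac{e^{-|x + 1|}}{2}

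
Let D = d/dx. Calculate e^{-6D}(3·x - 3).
3 x - 21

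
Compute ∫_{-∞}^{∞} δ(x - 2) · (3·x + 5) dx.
11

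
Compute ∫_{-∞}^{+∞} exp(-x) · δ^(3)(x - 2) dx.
e^{-2}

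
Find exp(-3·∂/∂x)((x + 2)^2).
x^{2} - 2 x + 1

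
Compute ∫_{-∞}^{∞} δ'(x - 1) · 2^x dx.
- \log{\left(4 \right)}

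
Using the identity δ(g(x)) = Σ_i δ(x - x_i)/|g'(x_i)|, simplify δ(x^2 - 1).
\frac{\delta(x - 1) + \delta(x + 1)}{2}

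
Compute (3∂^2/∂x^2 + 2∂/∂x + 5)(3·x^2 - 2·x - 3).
15 x^{2} + 2 x - 1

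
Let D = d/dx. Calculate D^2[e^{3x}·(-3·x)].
\left(- 27 x - 18\right) e^{3 x}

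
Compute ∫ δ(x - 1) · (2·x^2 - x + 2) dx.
3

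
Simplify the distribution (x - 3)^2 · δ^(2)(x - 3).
2\delta(x - 3)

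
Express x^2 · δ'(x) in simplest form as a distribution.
0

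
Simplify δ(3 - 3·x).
\frac{\delta(x - 1)}{3}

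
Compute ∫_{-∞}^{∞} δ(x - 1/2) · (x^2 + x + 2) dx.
\frac{11}{4}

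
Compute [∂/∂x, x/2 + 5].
\frac{1}{2}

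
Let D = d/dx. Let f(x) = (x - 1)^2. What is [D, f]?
2 x - 2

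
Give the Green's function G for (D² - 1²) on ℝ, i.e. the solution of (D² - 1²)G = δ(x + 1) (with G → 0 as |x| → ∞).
-\frac{e^{-|x + 1|}}{2}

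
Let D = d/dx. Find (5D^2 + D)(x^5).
5 x^{3} \left(x + 20\right)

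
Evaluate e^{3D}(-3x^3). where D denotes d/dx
- 3 x^{3} - 27 x^{2} - 81 x - 81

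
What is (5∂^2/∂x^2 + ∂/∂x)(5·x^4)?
20 x^{2} \left(x + 15\right)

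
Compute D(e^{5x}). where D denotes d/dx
5 e^{5 x}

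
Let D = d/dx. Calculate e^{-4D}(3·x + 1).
3 x - 11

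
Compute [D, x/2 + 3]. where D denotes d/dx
\frac{1}{2}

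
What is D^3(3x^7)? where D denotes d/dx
630 x^{4}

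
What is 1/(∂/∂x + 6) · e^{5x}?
\frac{e^{5 x}}{11}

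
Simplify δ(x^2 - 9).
\frac{\delta(x + 3) + \delta(x - 3)}{6}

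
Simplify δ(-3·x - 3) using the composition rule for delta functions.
\frac{\delta(x + 1)}{3}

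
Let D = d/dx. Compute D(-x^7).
- 7 x^{6}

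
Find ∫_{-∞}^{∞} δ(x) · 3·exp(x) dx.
3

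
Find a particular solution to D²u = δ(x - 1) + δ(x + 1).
\frac{|x - 1|}{2} + \frac{|x + 1|}{2}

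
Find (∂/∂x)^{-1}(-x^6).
- \frac{x^{7}}{7}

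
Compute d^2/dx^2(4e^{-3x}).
36 e^{- 3 x}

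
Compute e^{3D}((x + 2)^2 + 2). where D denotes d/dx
x^{2} + 10 x + 27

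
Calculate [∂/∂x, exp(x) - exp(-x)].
2 \cosh{\left(x \right)}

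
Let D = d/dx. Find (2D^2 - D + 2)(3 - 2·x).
8 - 4 x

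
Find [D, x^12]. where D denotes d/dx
12 x^{11}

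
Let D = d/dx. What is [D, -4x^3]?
- 12 x^{2}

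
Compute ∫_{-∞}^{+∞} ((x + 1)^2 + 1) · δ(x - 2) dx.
10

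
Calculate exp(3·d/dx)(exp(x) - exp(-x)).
2 \sinh{\left(x + 3 \right)}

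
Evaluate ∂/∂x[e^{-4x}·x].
\left(1 - 4 x\right) e^{- 4 x}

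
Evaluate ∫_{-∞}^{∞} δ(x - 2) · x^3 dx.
8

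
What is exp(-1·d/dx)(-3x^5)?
- 3 x^{5} + 15 x^{4} - 30 x^{3} + 30 x^{2} - 15 x + 3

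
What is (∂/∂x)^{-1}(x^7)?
\frac{x^{8}}{8}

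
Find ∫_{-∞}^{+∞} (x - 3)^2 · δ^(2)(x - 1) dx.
2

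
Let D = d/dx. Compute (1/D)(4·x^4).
\frac{4 x^{5}}{5}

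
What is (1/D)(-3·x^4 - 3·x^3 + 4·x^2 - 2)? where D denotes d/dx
- \frac{3 x^{5}}{5} - \frac{3 x^{4}}{4} + \frac{4 x^{3}}{3} - 2 x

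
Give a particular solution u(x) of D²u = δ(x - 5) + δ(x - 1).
\frac{|x - 5|}{2} + \frac{|x - 1|}{2}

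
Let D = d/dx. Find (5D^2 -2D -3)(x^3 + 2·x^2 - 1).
- 3 x^{3} - 12 x^{2} + 22 x + 23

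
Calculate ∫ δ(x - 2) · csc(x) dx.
\csc{\left(2 \right)}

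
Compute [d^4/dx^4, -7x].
-28\frac{d^{3}}{dx^{3}}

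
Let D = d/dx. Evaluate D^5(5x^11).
277200 x^{6}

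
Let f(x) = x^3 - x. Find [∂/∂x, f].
3 x^{2} - 1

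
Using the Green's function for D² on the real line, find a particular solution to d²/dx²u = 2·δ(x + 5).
|x + 5|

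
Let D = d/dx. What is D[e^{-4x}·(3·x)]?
3 \left(1 - 4 x\right) e^{- 4 x}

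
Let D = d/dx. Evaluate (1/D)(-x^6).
- \frac{x^{7}}{7}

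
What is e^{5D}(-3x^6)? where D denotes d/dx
- 3 x^{6} - 90 x^{5} - 1125 x^{4} - 7500 x^{3} - 28125 x^{2} - 56250 x - 46875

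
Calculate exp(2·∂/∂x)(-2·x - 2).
- 2 x - 6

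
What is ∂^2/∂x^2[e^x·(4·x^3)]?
4 x \left(x^{2} + 6 x + 6\right) e^{x}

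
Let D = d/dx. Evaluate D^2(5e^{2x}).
20 e^{2 x}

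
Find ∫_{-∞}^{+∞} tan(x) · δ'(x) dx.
-1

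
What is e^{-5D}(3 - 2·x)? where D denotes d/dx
13 - 2 x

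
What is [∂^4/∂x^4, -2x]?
-8\frac{d^{3}}{dx^{3}}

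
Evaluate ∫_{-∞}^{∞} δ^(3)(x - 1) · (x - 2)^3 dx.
-6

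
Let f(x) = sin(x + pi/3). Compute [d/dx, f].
\cos{\left(x + \frac{\pi}{3} \right)}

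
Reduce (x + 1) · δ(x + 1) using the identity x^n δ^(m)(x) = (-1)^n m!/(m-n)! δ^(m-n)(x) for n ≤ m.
0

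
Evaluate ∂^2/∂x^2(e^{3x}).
9 e^{3 x}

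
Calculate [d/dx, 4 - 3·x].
-3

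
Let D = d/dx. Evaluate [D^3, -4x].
-12D^{2}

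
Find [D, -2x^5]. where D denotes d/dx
- 10 x^{4}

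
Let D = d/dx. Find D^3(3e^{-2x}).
- 24 e^{- 2 x}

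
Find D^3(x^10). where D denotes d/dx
720 x^{7}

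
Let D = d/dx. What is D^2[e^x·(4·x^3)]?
4 x \left(x^{2} + 6 x + 6\right) e^{x}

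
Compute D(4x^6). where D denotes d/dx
24 x^{5}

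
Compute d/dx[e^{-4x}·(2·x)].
2 \left(1 - 4 x\right) e^{- 4 x}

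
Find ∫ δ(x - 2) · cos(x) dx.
\cos{\left(2 \right)}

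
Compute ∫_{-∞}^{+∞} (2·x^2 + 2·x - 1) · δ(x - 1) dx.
3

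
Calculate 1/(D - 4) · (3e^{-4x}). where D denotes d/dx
- \frac{3 e^{- 4 x}}{8}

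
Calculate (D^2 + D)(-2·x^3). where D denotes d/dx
6 x \left(- x - 2\right)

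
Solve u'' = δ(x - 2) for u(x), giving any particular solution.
\frac{|x - 2|}{2}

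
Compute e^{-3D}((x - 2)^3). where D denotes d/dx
x^{3} - 15 x^{2} + 75 x - 125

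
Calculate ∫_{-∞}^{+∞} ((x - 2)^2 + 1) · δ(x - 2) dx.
1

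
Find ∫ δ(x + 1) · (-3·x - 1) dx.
2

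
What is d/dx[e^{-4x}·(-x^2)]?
2 x \left(2 x - 1\right) e^{- 4 x}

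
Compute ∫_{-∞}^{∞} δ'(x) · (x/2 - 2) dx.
- \frac{1}{2}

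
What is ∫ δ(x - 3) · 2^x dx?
8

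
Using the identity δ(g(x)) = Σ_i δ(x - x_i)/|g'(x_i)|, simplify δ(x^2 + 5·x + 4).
\frac{\delta(x + 1) + \delta(x + 4)}{3}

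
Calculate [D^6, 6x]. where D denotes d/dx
36D^{5}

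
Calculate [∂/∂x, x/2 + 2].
\frac{1}{2}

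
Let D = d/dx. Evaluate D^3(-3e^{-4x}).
192 e^{- 4 x}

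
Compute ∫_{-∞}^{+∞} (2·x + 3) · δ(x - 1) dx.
5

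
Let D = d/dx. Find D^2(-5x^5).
- 100 x^{3}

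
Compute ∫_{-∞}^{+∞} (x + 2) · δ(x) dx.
2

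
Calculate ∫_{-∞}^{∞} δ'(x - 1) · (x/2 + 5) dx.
- \frac{1}{2}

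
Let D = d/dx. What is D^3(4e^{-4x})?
- 256 e^{- 4 x}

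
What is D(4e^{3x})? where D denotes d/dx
12 e^{3 x}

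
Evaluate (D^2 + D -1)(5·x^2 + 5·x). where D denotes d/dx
- 5 x^{2} + 5 x + 15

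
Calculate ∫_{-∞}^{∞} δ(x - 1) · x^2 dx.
1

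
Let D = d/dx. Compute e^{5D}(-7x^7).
- 7 x^{7} - 245 x^{6} - 3675 x^{5} - 30625 x^{4} - 153125 x^{3} - 459375 x^{2} - 765625 x - 546875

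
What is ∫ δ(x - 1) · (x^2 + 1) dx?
2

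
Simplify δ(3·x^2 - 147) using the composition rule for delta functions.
\frac{\delta(x - 7) + \delta(x + 7)}{42}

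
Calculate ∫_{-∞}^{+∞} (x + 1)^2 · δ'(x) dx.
-2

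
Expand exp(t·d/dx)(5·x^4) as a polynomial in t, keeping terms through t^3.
5 x \left(4 t^{3} + 6 t^{2} x + 4 t x^{2} + x^{3}\right)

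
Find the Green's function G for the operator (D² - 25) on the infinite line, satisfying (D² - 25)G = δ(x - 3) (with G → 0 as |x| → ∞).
-\frac{e^{-5|x - 3|}}{10}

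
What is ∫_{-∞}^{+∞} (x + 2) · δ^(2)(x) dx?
0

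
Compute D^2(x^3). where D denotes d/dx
6 x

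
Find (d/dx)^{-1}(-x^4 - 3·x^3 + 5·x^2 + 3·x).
- \frac{x^{5}}{5} - \frac{3 x^{4}}{4} + \frac{5 x^{3}}{3} + \frac{3 x^{2}}{2}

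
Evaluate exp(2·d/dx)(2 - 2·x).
- 2 x - 2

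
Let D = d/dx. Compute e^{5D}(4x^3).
4 x^{3} + 60 x^{2} + 300 x + 500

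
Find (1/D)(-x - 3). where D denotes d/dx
- \frac{x^{2}}{2} - 3 x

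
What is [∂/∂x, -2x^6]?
- 12 x^{5}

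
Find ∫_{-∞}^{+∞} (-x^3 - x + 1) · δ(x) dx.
1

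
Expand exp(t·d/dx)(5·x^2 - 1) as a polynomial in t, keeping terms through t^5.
5 t^{2} + 10 t x + 5 x^{2} - 1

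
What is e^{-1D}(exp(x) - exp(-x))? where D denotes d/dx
- e^{1 - x} + e^{x - 1}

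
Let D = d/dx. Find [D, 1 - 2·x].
-2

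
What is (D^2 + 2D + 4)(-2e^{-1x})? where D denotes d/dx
- 6 e^{- x}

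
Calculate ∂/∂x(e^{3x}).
3 e^{3 x}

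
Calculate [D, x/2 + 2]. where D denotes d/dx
\frac{1}{2}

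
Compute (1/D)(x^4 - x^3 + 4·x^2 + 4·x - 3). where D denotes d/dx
\frac{x^{5}}{5} - \frac{x^{4}}{4} + \frac{4 x^{3}}{3} + 2 x^{2} - 3 x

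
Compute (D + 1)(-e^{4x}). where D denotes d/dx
- 5 e^{4 x}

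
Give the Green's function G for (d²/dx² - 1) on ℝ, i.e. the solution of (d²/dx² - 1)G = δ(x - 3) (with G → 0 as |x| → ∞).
-\frac{e^{-|x - 3|}}{2}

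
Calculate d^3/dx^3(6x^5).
360 x^{2}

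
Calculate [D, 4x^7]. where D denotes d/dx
28 x^{6}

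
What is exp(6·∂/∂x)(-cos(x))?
- \cos{\left(x + 6 \right)}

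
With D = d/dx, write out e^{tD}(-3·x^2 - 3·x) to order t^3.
- 3 t^{2} - 3 t \left(2 x + 1\right) - 3 x^{2} - 3 x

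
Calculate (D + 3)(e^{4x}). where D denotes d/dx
7 e^{4 x}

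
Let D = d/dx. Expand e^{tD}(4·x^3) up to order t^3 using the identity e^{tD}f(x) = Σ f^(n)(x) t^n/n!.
4 t^{3} + 12 t^{2} x + 12 t x^{2} + 4 x^{3}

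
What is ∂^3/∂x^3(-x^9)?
- 504 x^{6}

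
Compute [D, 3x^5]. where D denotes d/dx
15 x^{4}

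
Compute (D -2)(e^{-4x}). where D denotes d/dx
- 6 e^{- 4 x}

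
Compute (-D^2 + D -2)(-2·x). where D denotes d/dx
4 x - 2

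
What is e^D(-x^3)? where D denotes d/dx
- x^{3} - 3 x^{2} - 3 x - 1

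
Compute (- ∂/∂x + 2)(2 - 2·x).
6 - 4 x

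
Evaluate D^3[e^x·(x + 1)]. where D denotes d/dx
\left(x + 4\right) e^{x}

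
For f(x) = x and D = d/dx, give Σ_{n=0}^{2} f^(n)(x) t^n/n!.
t + x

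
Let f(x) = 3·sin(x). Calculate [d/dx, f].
3 \cos{\left(x \right)}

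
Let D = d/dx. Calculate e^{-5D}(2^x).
2^{x - 5}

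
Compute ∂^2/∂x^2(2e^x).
2 e^{x}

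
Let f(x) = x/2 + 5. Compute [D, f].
\frac{1}{2}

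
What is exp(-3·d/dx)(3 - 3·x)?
12 - 3 x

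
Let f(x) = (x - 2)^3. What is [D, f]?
3 \left(x - 2\right)^{2}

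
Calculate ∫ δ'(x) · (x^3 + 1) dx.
0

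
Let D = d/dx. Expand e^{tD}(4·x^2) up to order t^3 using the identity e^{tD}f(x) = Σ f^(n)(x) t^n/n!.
4 t^{2} + 8 t x + 4 x^{2}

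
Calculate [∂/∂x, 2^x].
2^{x} \log{\left(2 \right)}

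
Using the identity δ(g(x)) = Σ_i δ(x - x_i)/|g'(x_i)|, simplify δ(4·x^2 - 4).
\frac{\delta(x - 1) + \delta(x + 1)}{8}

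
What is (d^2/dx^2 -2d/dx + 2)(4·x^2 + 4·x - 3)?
8 x^{2} - 8 x - 6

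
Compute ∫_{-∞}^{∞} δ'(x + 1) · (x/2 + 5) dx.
- \frac{1}{2}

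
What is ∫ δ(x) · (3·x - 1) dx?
-1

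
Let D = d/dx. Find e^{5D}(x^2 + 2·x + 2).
x^{2} + 12 x + 37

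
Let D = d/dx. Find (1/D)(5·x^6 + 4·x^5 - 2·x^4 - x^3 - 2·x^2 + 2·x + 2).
\frac{5 x^{7}}{7} + \frac{2 x^{6}}{3} - \frac{2 x^{5}}{5} - \frac{x^{4}}{4} - \frac{2 x^{3}}{3} + x^{2} + 2 x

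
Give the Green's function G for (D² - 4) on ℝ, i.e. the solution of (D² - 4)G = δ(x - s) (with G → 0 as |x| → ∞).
-\frac{e^{-2|x-s|}}{4}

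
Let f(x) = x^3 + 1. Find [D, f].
3 x^{2}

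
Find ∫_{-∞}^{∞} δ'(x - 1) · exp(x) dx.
- e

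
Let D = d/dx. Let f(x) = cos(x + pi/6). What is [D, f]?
- \sin{\left(x + \frac{\pi}{6} \right)}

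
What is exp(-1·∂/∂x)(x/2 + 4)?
\frac{x}{2} + \frac{7}{2}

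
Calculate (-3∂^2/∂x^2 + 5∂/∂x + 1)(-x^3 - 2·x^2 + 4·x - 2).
- x^{3} - 17 x^{2} + 2 x + 30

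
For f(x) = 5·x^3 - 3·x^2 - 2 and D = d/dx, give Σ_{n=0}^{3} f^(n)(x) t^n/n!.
5 t^{3} + t^{2} \left(15 x - 3\right) + 3 t x \left(5 x - 2\right) + 5 x^{3} - 3 x^{2} - 2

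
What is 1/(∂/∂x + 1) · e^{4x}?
\frac{e^{4 x}}{5}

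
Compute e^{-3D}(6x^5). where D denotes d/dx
6 x^{5} - 90 x^{4} + 540 x^{3} - 1620 x^{2} + 2430 x - 1458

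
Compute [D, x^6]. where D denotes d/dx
6 x^{5}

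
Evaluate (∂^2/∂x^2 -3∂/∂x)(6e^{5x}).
60 e^{5 x}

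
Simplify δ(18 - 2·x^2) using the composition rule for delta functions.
\frac{\delta(x - 3) + \delta(x + 3)}{12}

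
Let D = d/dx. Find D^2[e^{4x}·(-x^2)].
\left(- 16 x^{2} - 16 x - 2\right) e^{4 x}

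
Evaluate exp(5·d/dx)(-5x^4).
- 5 x^{4} - 100 x^{3} - 750 x^{2} - 2500 x - 3125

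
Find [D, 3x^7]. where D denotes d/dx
21 x^{6}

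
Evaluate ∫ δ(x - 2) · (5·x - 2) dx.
8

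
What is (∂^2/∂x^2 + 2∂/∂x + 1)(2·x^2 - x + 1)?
2 x^{2} + 7 x + 3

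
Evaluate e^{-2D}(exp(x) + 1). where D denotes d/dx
e^{x - 2} + 1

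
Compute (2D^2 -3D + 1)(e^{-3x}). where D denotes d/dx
28 e^{- 3 x}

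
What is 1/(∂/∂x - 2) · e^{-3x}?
- \frac{e^{- 3 x}}{5}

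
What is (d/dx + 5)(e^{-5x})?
0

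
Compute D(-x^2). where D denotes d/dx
- 2 x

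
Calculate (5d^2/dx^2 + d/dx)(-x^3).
3 x \left(- x - 10\right)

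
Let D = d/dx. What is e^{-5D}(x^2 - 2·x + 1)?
x^{2} - 12 x + 36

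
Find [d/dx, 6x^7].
42 x^{6}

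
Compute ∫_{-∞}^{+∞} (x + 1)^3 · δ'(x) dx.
-3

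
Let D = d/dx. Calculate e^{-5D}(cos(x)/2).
\frac{\cos{\left(x - 5 \right)}}{2}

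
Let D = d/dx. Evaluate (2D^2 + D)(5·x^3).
15 x \left(x + 4\right)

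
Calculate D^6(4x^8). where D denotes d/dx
80640 x^{2}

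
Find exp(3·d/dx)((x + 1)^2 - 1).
x^{2} + 8 x + 15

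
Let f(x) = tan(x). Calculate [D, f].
\frac{1}{\cos^{2}{\left(x \right)}}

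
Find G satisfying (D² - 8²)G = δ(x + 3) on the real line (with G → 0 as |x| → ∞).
-\frac{e^{-8|x + 3|}}{16}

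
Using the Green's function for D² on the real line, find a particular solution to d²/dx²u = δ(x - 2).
\frac{|x - 2|}{2}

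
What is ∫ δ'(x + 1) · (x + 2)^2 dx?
-2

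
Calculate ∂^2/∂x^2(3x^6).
90 x^{4}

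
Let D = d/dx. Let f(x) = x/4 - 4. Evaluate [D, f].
\frac{1}{4}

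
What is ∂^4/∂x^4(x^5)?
120 x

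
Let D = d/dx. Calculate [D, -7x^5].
- 35 x^{4}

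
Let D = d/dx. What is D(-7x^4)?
- 28 x^{3}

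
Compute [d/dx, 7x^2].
14 x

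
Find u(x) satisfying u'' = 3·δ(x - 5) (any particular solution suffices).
\frac{3|x - 5|}{2}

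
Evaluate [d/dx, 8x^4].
32 x^{3}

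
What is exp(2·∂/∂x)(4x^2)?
4 x^{2} + 16 x + 16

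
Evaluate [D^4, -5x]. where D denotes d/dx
-20D^{3}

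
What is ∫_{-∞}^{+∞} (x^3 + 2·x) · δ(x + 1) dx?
-3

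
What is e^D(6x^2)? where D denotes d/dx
6 x^{2} + 12 x + 6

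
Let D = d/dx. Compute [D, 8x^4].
32 x^{3}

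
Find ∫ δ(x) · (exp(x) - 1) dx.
0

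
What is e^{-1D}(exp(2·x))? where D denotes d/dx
e^{2 x - 2}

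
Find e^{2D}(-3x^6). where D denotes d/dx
- 3 x^{6} - 36 x^{5} - 180 x^{4} - 480 x^{3} - 720 x^{2} - 576 x - 192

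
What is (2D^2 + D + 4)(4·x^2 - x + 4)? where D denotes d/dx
16 x^{2} + 4 x + 31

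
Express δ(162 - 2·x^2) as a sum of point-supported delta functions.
\frac{\delta(x - 9) + \delta(x + 9)}{36}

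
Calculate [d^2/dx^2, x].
2\frac{d}{dx}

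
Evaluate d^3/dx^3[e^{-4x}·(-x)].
16 \left(4 x - 3\right) e^{- 4 x}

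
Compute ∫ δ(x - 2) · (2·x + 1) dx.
5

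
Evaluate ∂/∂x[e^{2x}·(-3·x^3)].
x^{2} \left(- 6 x - 9\right) e^{2 x}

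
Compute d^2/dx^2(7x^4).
84 x^{2}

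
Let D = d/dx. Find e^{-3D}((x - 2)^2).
x^{2} - 10 x + 25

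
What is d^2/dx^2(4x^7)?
168 x^{5}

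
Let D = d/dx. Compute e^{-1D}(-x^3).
- x^{3} + 3 x^{2} - 3 x + 1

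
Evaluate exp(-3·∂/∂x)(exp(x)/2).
\frac{e^{x - 3}}{2}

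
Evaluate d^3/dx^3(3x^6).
360 x^{3}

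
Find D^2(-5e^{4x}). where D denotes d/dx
- 80 e^{4 x}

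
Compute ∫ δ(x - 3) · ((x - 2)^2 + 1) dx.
2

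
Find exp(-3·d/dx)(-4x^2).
- 4 x^{2} + 24 x - 36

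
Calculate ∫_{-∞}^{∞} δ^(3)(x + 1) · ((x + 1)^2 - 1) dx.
0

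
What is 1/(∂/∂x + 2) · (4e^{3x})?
\frac{4 e^{3 x}}{5}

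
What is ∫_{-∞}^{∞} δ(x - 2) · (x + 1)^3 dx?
27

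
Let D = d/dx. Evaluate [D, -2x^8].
- 16 x^{7}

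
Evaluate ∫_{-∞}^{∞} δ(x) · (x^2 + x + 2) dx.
2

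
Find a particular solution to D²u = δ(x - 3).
\frac{|x - 3|}{2}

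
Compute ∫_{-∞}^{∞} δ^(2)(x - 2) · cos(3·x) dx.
- 9 \cos{\left(6 \right)}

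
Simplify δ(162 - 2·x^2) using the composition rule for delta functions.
\frac{\delta(x - 9) + \delta(x + 9)}{36}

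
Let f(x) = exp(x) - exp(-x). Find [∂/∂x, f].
2 \cosh{\left(x \right)}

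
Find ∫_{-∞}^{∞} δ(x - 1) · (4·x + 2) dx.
6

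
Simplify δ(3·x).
\frac{\delta(x)}{3}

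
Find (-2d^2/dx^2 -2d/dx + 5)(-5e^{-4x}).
95 e^{- 4 x}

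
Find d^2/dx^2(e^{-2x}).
4 e^{- 2 x}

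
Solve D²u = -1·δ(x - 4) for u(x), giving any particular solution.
-\frac{|x - 4|}{2}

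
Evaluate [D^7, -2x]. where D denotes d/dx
-14D^{6}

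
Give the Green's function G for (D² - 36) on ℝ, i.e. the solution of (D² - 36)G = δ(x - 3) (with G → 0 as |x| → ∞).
-\frac{e^{-6|x - 3|}}{12}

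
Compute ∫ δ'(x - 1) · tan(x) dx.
- \tan^{2}{\left(1 \right)} - 1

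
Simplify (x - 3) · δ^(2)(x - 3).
-2\delta'(x - 3)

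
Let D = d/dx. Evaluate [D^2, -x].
-2D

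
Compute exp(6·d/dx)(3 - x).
- x - 3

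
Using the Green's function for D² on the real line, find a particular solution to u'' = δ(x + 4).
\frac{|x + 4|}{2}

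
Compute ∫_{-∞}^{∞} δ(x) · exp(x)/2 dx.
\frac{1}{2}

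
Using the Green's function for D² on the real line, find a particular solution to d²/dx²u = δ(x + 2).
\frac{|x + 2|}{2}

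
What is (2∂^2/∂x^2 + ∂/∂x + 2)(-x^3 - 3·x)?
- 2 x^{3} - 3 x^{2} - 18 x - 3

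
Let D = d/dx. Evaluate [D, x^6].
6 x^{5}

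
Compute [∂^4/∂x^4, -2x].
-8\frac{d^{3}}{dx^{3}}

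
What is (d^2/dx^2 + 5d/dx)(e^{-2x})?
- 6 e^{- 2 x}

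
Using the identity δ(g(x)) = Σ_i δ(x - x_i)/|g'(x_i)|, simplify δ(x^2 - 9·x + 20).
\frac{\delta(x - 4) + \delta(x - 5)}{1}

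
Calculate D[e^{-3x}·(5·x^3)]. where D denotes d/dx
15 x^{2} \left(1 - x\right) e^{- 3 x}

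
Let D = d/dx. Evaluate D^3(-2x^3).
-12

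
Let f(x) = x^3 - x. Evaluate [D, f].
3 x^{2} - 1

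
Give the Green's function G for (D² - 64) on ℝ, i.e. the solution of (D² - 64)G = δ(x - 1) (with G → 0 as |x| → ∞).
-\frac{e^{-8|x - 1|}}{16}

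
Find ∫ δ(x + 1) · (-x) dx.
1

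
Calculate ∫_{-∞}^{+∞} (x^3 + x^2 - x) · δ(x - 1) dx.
1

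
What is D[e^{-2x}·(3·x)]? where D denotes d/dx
3 \left(1 - 2 x\right) e^{- 2 x}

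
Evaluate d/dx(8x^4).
32 x^{3}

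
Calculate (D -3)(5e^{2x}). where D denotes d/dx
- 5 e^{2 x}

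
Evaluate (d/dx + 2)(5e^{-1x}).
5 e^{- x}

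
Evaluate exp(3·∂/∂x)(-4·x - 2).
- 4 x - 14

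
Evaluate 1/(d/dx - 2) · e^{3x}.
e^{3 x}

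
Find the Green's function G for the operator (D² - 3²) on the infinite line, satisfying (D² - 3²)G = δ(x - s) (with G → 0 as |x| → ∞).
-\frac{e^{-3|x-s|}}{6}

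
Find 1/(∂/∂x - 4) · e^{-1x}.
- \frac{e^{- x}}{5}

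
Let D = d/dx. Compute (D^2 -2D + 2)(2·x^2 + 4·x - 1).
4 x^{2} - 6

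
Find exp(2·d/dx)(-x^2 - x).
- x^{2} - 5 x - 6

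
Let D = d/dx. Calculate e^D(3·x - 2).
3 x + 1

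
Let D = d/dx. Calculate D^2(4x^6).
120 x^{4}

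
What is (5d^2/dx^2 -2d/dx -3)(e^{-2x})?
21 e^{- 2 x}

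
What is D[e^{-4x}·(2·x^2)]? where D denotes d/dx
4 x \left(1 - 2 x\right) e^{- 4 x}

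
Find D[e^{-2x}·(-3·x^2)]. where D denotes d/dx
6 x \left(x - 1\right) e^{- 2 x}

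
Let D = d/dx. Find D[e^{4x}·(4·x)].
\left(16 x + 4\right) e^{4 x}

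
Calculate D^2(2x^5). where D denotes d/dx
40 x^{3}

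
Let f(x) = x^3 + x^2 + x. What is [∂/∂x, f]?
3 x^{2} + 2 x + 1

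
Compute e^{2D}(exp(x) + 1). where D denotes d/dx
e^{x + 2} + 1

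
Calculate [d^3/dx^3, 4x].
12\frac{d^{2}}{dx^{2}}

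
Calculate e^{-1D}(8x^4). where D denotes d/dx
8 x^{4} - 32 x^{3} + 48 x^{2} - 32 x + 8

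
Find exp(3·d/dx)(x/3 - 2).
\frac{x}{3} - 1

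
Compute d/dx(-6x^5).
- 30 x^{4}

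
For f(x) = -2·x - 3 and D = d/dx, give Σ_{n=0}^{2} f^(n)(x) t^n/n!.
- 2 t - 2 x - 3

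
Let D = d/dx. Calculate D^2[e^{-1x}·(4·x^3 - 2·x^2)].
2 \left(2 x^{3} - 13 x^{2} + 16 x - 2\right) e^{- x}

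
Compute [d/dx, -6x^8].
- 48 x^{7}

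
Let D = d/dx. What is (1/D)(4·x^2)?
\frac{4 x^{3}}{3}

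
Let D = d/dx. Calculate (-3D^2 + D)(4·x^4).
16 x^{2} \left(x - 9\right)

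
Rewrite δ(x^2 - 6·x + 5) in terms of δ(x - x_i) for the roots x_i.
\frac{\delta(x - 5) + \delta(x - 1)}{4}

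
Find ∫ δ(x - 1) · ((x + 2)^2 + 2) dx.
11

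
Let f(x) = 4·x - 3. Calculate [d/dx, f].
4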